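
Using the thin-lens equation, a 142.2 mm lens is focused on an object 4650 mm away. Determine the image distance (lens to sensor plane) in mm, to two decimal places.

1/dᵢ = 1/f − 1/dₒ = 1/142.2 − 1/4650 = 0.0068173 mm⁻¹.
dᵢ = 1/0.0068173 ≈ 146.6857 mm.

146.69 mm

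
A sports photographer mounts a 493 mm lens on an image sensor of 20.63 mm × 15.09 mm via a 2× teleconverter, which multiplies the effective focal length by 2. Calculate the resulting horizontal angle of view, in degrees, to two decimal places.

1.20°

Effective focal length f = 493 × 2 = 986 mm.
α = 2·arctan(20.63 / (2 × 986)) = 2·arctan(0.01046) ≈ 1.1988°.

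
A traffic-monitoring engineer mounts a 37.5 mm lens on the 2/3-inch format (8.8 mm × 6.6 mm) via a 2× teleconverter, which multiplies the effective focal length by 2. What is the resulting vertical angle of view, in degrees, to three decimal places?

5.039°

Effective focal length f = 37.5 × 2 = 75 mm.
α = 2·arctan(6.6 / (2 × 75)) = 2·arctan(0.04400) ≈ 5.0388°.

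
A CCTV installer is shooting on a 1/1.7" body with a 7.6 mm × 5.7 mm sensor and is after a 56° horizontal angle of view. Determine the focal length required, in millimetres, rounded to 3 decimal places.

From α = 2·arctan(w/2f) we get f = w / (2·tan(α/2)).
With w = 7.6 mm and α/2 = 28°, tan(α/2) ≈ 0.53171, so f ≈ 7.6 / 1.06342 ≈ 7.1468 mm.

7.147 mm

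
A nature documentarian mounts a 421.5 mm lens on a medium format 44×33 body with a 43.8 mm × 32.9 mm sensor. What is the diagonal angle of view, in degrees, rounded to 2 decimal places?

7.44°

Sensor diagonal = √(43.8² + 32.9²) = √3000.8500 ≈ 54.7800 mm.
Angle of view α = 2·arctan(d/2f) with d = 54.7800 mm and f = 421.5 mm.
d/2f = 0.06498; arctan(0.06498) ≈ 3.7180°, so α ≈ 7.4360°.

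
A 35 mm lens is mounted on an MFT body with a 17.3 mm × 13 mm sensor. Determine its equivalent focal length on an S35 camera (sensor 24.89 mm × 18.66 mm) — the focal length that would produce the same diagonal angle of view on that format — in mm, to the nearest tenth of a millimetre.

Sensor diagonal = √(17.3² + 13²) = √468.2900 ≈ 21.6400 mm.
Sensor diagonal = √(24.89² + 18.66²) = √967.7077 ≈ 31.1080 mm.
Equal angle of view means equal diagonal/f ratio, so f₂ = f₁ · (diagonal₂/diagonal₁) = 35 × 31.1080/21.6400.
f₂ = 35 × 1.43752 ≈ 50.313 mm.

50.3 mm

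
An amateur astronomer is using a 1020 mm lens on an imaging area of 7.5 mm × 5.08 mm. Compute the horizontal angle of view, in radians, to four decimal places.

0.0074 rad

Angle of view α = 2·arctan(w/2f) with w = 7.5 mm and f = 1020 mm.
w/2f = 0.00368; arctan(0.00368) ≈ 0.0037 rad, so α ≈ 0.0074 rad.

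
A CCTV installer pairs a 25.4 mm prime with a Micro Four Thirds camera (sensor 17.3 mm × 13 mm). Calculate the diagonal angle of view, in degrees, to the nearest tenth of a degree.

Sensor diagonal = √(17.3² + 13²) = √468.2900 ≈ 21.6400 mm.
Angle of view α = 2·arctan(d/2f) with d = 21.6400 mm and f = 25.4 mm.
d/2f = 0.42598; arctan(0.42598) ≈ 23.0732°, so α ≈ 46.1465°.

46.1°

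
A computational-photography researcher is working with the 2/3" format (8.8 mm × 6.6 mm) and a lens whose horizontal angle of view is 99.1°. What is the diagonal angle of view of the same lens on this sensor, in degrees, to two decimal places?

111.41°

From the horizontal AOV: f = 8.8 / (2·tan(49.55°)) = 8.8 / 2.34584 ≈ 3.7513 mm.
Sensor diagonal = √(8.8² + 6.6²) = √121.0000 ≈ 11.0000 mm.
Diagonal AOV = 2·arctan(11.0000 / (2 × 3.7513)) = 2·arctan(1.46615) ≈ 111.4075°.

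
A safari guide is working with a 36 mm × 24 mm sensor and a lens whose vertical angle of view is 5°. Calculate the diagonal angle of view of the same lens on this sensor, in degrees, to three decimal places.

From the vertical AOV: f = 24 / (2·tan(2.5°)) = 24 / 0.08732 ≈ 274.8452 mm.
Sensor diagonal = √(36² + 24²) = √1872.0000 ≈ 43.2666 mm.
Diagonal AOV = 2·arctan(43.2666 / (2 × 274.8452)) = 2·arctan(0.07871) ≈ 9.0010°.

9.001°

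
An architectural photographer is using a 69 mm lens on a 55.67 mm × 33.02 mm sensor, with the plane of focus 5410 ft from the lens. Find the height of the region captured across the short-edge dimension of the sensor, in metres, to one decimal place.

789.1 m

dₒ: 5410 ft × 304.8 mm/ft = 1648967.95 mm.
Similar triangles through the lens centre give W/dₒ = h/dᵢ; with 1/f = 1/dₒ + 1/dᵢ this gives W = h·(dₒ − f)/f.
W = 33.02 mm × (1.64897e+06 − 69) / 69 = 33.02 × 23897.0862 ≈ 789081.786 mm = 789.082 m.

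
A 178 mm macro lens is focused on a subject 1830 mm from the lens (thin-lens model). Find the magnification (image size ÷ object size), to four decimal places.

0.1077×

Thin lens: 1/f = 1/dₒ + 1/dᵢ → 1/dᵢ = 1/178 − 1/1830 = 0.0050715 mm⁻¹, so dᵢ ≈ 197.1792 mm.
Magnification m = dᵢ/dₒ = 197.1792/1830 ≈ 0.10775.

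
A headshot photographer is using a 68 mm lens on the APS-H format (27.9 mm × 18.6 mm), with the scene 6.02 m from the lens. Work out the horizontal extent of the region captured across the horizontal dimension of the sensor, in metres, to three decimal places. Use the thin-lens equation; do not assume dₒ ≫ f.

dₒ: 6.02 m = 6020 mm.
Similar triangles through the lens centre give W/dₒ = w/dᵢ; with 1/f = 1/dₒ + 1/dᵢ this gives W = w·(dₒ − f)/f.
W = 27.9 mm × (6020 − 68) / 68 = 27.9 × 87.5294 ≈ 2442.071 mm = 2.44207 m.

2.442 m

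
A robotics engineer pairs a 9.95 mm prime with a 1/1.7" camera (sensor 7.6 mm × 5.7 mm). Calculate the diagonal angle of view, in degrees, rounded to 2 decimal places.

Sensor diagonal = √(7.6² + 5.7²) = √90.2500 ≈ 9.5000 mm.
Angle of view α = 2·arctan(d/2f) with d = 9.5000 mm and f = 9.95 mm.
d/2f = 0.47739; arctan(0.47739) ≈ 25.5192°, so α ≈ 51.0384°.

51.04°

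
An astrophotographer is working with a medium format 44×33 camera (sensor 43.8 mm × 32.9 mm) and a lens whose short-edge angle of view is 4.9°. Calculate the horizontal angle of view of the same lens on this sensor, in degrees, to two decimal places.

From the short-edge AOV: f = 32.9 / (2·tan(2.45°)) = 32.9 / 0.08557 ≈ 384.4657 mm.
Horizontal AOV = 2·arctan(43.8 / (2 × 384.4657)) = 2·arctan(0.05696) ≈ 6.5203°.

6.52°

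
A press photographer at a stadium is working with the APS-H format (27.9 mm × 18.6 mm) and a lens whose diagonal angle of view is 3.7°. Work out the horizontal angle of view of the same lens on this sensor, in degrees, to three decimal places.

3.079°

Sensor diagonal = √(27.9² + 18.6²) = √1124.3700 ≈ 33.5316 mm.
From the diagonal AOV: f = 33.5316 / (2·tan(1.85°)) = 33.5316 / 0.06460 ≈ 519.0684 mm.
Horizontal AOV = 2·arctan(27.9 / (2 × 519.0684)) = 2·arctan(0.02688) ≈ 3.0789°.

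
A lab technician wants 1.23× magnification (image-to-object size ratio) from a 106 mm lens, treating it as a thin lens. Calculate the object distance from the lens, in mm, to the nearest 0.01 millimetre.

192.18 mm

With m = dᵢ/dₒ and 1/f = 1/dₒ + 1/dᵢ, substituting dᵢ = m·dₒ gives 1/f = (1 + 1/m)/dₒ, hence dₒ = f·(1 + 1/m).
dₒ = 106 × (1 + 1/1.23) = 106 × 1.81301 ≈ 192.179 mm.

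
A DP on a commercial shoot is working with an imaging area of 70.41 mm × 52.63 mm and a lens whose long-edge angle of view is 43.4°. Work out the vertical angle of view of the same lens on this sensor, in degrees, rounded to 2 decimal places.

From the long-edge AOV: f = 70.41 / (2·tan(21.7°)) = 70.41 / 0.79590 ≈ 88.4663 mm.
Vertical AOV = 2·arctan(52.63 / (2 × 88.4663)) = 2·arctan(0.29746) ≈ 33.1311°.

33.13°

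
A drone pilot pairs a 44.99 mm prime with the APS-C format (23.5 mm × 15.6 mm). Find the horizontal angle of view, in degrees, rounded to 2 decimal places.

29.27°

Angle of view α = 2·arctan(w/2f) with w = 23.5 mm and f = 44.99 mm.
w/2f = 0.26117; arctan(0.26117) ≈ 14.6369°, so α ≈ 29.2739°.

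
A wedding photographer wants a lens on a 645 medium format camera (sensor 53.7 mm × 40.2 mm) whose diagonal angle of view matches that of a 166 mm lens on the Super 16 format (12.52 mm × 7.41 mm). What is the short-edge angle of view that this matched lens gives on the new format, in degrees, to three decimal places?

Sensor diagonal = √(12.52² + 7.41²) = √211.6585 ≈ 14.5485 mm.
Sensor diagonal = √(53.7² + 40.2²) = √4499.7300 ≈ 67.0800 mm.
Equal diagonal AOV ⇒ f₂ = f₁ · 67.0800/14.5485 = 166 × 4.61079 ≈ 765.3912 mm.
Short-edge AOV on the new format = 2·arctan(40.2 / (2 × 765.3912)) = 2·arctan(0.02626) ≈ 3.0086°.

3.009°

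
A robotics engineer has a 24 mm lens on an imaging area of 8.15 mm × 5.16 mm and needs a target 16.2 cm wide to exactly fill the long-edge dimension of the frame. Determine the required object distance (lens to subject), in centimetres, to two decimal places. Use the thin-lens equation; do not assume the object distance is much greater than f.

W: 16.2 cm = 162 mm.
Magnification m = w/W = dᵢ/dₒ; combined with 1/f = 1/dₒ + 1/dᵢ this gives dₒ = f·(1 + W/w).
dₒ = 24 mm × (1 + 162/8.15) = 24 × 20.8773 ≈ 501.055 mm = 50.1055 cm.

50.11 cm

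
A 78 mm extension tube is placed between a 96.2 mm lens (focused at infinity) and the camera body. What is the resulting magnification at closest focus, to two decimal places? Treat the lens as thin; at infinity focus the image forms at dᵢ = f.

0.81×

The tube moves the image plane from f to f + e, so dᵢ = 96.2 + 78 = 174.2 mm. Focus is achieved when 1/f = 1/dₒ + 1/dᵢ, giving dₒ = 1/(1/f − 1/(f+e)).
Magnification m = dᵢ/dₒ = (f+e)·(1/f − 1/(f+e)) = e/f = 78/96.2 ≈ 0.8108.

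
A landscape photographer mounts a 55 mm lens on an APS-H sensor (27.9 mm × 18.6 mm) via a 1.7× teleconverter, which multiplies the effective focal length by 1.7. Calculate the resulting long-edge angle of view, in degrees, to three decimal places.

Effective focal length f = 55 × 1.7 = 93.5 mm.
α = 2·arctan(27.9 / (2 × 93.5)) = 2·arctan(0.14920) ≈ 16.9716°.

16.972°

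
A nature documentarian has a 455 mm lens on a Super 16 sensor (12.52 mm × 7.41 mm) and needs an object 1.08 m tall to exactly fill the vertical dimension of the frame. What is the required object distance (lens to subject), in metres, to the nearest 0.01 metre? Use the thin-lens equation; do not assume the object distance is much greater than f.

66.77 m

W: 1.08 m = 1080 mm.
Magnification m = h/W = dᵢ/dₒ; combined with 1/f = 1/dₒ + 1/dᵢ this gives dₒ = f·(1 + W/h).
dₒ = 455 mm × (1 + 1080/7.41) = 455 × 146.7490 ≈ 66770.789 mm = 66.7708 m.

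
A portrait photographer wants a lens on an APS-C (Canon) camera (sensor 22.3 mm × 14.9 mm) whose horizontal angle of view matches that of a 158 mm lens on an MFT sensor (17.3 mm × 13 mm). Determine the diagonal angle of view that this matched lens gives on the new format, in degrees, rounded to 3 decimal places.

Equal horizontal AOV ⇒ f₂ = f₁ · 22.3/17.3 = 158 × 1.28902 ≈ 203.6647 mm.
Sensor diagonal = √(22.3² + 14.9²) = √719.3000 ≈ 26.8198 mm.
Diagonal AOV on the new format = 2·arctan(26.8198 / (2 × 203.6647)) = 2·arctan(0.06584) ≈ 7.5342°.

7.534°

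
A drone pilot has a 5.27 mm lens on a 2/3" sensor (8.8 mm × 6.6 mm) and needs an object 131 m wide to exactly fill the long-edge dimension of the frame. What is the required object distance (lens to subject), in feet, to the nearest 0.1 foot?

W: 131 m = 131000 mm.
Magnification m = w/W = dᵢ/dₒ; combined with 1/f = 1/dₒ + 1/dᵢ this gives dₒ = f·(1 + W/w).
dₒ = 5.27 mm × (1 + 131000/8.8) = 5.27 × 14887.3636 ≈ 78456.406 mm = 78456.406/304.8 ft = 257.403 ft.

257.4 ft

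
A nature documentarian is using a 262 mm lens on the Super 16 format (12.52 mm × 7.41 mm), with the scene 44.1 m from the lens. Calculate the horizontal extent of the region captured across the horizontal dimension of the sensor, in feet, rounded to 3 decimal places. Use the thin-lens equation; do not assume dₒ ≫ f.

dₒ: 44.1 m = 44100 mm.
Similar triangles through the lens centre give W/dₒ = w/dᵢ; with 1/f = 1/dₒ + 1/dᵢ this gives W = w·(dₒ − f)/f.
W = 12.52 mm × (44100 − 262) / 262 = 12.52 × 167.3206 ≈ 2094.854 mm = 2094.854/304.8 ft = 6.87288 ft.

6.873 ft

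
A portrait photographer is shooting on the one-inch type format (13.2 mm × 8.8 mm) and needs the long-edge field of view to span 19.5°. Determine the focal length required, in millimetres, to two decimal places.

From α = 2·arctan(w/2f) we get f = w / (2·tan(α/2)).
With w = 13.2 mm and α/2 = 9.75°, tan(α/2) ≈ 0.17183, so f ≈ 13.2 / 0.34366 ≈ 38.4097 mm.

38.41 mm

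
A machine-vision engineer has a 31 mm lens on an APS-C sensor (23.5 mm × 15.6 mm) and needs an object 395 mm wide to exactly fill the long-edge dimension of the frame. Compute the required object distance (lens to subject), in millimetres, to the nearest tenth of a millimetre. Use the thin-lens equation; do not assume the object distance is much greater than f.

Magnification m = w/W = dᵢ/dₒ; combined with 1/f = 1/dₒ + 1/dᵢ this gives dₒ = f·(1 + W/w).
dₒ = 31 mm × (1 + 395/23.5) = 31 × 17.8085 ≈ 552.064 mm.

552.1 mm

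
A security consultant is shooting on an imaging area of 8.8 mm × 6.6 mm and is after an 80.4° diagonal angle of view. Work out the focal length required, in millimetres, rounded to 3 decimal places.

6.508 mm

Sensor diagonal = √(8.8² + 6.6²) = √121.0000 ≈ 11.0000 mm.
From α = 2·arctan(d/2f) we get f = d / (2·tan(α/2)).
With d = 11.0000 mm and α/2 = 40.2°, tan(α/2) ≈ 0.84507, so f ≈ 11.0000 / 1.69013 ≈ 6.5084 mm.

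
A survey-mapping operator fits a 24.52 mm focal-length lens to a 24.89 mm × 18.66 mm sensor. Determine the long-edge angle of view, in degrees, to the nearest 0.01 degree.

53.82°

Angle of view α = 2·arctan(w/2f) with w = 24.89 mm and f = 24.52 mm.
w/2f = 0.50754; arctan(0.50754) ≈ 26.9098°, so α ≈ 53.8197°.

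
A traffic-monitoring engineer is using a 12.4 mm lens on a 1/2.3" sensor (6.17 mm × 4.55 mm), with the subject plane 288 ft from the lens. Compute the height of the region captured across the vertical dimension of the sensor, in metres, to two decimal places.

dₒ: 288 ft × 304.8 mm/ft = 87782.40 mm.
Similar triangles through the lens centre give W/dₒ = h/dᵢ; with 1/f = 1/dₒ + 1/dᵢ this gives W = h·(dₒ − f)/f.
W = 4.55 mm × (87782.4 − 12.4) / 12.4 = 4.55 × 7078.2256 ≈ 32205.926 mm = 32.2059 m.

32.21 m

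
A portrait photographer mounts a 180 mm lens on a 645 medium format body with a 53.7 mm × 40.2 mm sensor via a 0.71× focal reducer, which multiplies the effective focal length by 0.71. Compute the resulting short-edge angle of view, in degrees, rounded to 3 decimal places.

Effective focal length f = 180 × 0.71 = 127.8 mm.
α = 2·arctan(40.2 / (2 × 127.8)) = 2·arctan(0.15728) ≈ 17.8762°.

17.876°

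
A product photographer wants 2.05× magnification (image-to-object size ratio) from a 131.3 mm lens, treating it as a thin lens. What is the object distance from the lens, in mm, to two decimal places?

With m = dᵢ/dₒ and 1/f = 1/dₒ + 1/dᵢ, substituting dᵢ = m·dₒ gives 1/f = (1 + 1/m)/dₒ, hence dₒ = f·(1 + 1/m).
dₒ = 131.3 × (1 + 1/2.05) = 131.3 × 1.48780 ≈ 195.349 mm.

195.35 mm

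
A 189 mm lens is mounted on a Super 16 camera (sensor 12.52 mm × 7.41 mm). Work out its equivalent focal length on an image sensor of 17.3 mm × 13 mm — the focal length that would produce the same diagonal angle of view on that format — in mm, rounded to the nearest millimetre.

Sensor diagonal = √(12.52² + 7.41²) = √211.6585 ≈ 14.5485 mm.
Sensor diagonal = √(17.3² + 13²) = √468.2900 ≈ 21.6400 mm.
Equal angle of view means equal diagonal/f ratio, so f₂ = f₁ · (diagonal₂/diagonal₁) = 189 × 21.6400/14.5485.
f₂ = 189 × 1.48744 ≈ 281.126 mm.

281 mm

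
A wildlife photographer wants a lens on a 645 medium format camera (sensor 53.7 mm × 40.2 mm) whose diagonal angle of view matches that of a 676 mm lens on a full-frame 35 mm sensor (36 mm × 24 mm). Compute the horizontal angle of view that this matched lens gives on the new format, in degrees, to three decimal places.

Sensor diagonal = √(36² + 24²) = √1872.0000 ≈ 43.2666 mm.
Sensor diagonal = √(53.7² + 40.2²) = √4499.7300 ≈ 67.0800 mm.
Equal diagonal AOV ⇒ f₂ = f₁ · 67.0800/43.2666 = 676 × 1.55039 ≈ 1048.0621 mm.
Horizontal AOV on the new format = 2·arctan(53.7 / (2 × 1048.0621)) = 2·arctan(0.02562) ≈ 2.9350°.

2.935°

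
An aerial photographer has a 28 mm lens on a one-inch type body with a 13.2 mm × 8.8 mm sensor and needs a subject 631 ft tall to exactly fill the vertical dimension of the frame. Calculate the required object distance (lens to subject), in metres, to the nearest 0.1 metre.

612.0 m

W: 631 ft × 304.8 mm/ft = 192328.79 mm.
Magnification m = h/W = dᵢ/dₒ; combined with 1/f = 1/dₒ + 1/dᵢ this gives dₒ = f·(1 + W/h).
dₒ = 28 mm × (1 + 192329/8.8) = 28 × 21856.5448 ≈ 611983.253 mm = 611.983 m.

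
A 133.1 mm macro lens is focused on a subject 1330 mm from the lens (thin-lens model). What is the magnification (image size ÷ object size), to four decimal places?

0.1112×

Thin lens: 1/f = 1/dₒ + 1/dᵢ → 1/dᵢ = 1/133.1 − 1/1330 = 0.0067613 mm⁻¹, so dᵢ ≈ 147.9012 mm.
Magnification m = dᵢ/dₒ = 147.9012/1330 ≈ 0.11120.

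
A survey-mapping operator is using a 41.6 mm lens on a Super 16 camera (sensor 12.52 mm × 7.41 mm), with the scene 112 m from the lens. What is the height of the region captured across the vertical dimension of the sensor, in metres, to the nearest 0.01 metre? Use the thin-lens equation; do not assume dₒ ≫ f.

19.94 m

dₒ: 112 m = 112000 mm.
Similar triangles through the lens centre give W/dₒ = h/dᵢ; with 1/f = 1/dₒ + 1/dᵢ this gives W = h·(dₒ − f)/f.
W = 7.41 mm × (112000 − 41.6) / 41.6 = 7.41 × 2691.3077 ≈ 19942.590 mm = 19.9426 m.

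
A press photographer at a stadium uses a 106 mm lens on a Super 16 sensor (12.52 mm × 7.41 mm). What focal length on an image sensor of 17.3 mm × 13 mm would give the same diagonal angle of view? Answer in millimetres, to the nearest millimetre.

158 mm

Sensor diagonal = √(12.52² + 7.41²) = √211.6585 ≈ 14.5485 mm.
Sensor diagonal = √(17.3² + 13²) = √468.2900 ≈ 21.6400 mm.
Equal angle of view means equal diagonal/f ratio, so f₂ = f₁ · (diagonal₂/diagonal₁) = 106 × 21.6400/14.5485.
f₂ = 106 × 1.48744 ≈ 157.669 mm.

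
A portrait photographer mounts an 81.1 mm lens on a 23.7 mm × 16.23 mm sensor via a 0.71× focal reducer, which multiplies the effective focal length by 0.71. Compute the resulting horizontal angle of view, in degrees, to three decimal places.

Effective focal length f = 81.1 × 0.71 = 57.581 mm.
α = 2·arctan(23.7 / (2 × 57.581)) = 2·arctan(0.20580) ≈ 23.2579°.

23.258°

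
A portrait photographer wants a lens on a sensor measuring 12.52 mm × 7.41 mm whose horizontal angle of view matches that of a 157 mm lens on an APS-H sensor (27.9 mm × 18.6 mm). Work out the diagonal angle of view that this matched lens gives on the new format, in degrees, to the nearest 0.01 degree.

11.79°

Equal horizontal AOV ⇒ f₂ = f₁ · 12.52/27.9 = 157 × 0.44875 ≈ 70.4530 mm.
Sensor diagonal = √(12.52² + 7.41²) = √211.6585 ≈ 14.5485 mm.
Diagonal AOV on the new format = 2·arctan(14.5485 / (2 × 70.4530)) = 2·arctan(0.10325) ≈ 11.7897°.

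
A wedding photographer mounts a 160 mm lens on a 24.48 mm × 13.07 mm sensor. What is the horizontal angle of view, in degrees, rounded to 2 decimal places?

8.75°

Angle of view α = 2·arctan(w/2f) with w = 24.48 mm and f = 160 mm.
w/2f = 0.07650; arctan(0.07650) ≈ 4.3746°, so α ≈ 8.7492°.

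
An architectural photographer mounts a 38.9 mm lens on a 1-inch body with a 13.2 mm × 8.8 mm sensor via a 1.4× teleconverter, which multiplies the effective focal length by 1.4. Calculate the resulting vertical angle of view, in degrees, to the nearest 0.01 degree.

Effective focal length f = 38.9 × 1.4 = 54.46 mm.
α = 2·arctan(8.8 / (2 × 54.46)) = 2·arctan(0.08079) ≈ 9.2382°.

9.24°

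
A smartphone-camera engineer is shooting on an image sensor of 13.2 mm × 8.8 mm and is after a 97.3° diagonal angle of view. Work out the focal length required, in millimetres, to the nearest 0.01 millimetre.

6.98 mm

Sensor diagonal = √(13.2² + 8.8²) = √251.6800 ≈ 15.8644 mm.
From α = 2·arctan(d/2f) we get f = d / (2·tan(α/2)).
With d = 15.8644 mm and α/2 = 48.65°, tan(α/2) ≈ 1.13627, so f ≈ 15.8644 / 2.27255 ≈ 6.9809 mm.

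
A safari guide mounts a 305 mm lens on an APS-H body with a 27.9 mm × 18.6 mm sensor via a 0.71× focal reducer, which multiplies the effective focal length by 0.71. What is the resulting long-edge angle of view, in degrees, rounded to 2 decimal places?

7.37°

Effective focal length f = 305 × 0.71 = 216.55 mm.
α = 2·arctan(27.9 / (2 × 216.55)) = 2·arctan(0.06442) ≈ 7.3717°.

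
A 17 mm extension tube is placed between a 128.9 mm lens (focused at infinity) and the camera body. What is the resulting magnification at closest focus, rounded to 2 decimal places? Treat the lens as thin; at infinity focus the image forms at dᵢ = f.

0.13×

The tube moves the image plane from f to f + e, so dᵢ = 128.9 + 17 = 145.9 mm. Focus is achieved when 1/f = 1/dₒ + 1/dᵢ, giving dₒ = 1/(1/f − 1/(f+e)).
Magnification m = dᵢ/dₒ = (f+e)·(1/f − 1/(f+e)) = e/f = 17/128.9 ≈ 0.1319.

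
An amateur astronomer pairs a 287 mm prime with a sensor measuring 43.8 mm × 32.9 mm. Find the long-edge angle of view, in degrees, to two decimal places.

8.73°

Angle of view α = 2·arctan(w/2f) with w = 43.8 mm and f = 287 mm.
w/2f = 0.07631; arctan(0.07631) ≈ 4.3636°, so α ≈ 8.7272°.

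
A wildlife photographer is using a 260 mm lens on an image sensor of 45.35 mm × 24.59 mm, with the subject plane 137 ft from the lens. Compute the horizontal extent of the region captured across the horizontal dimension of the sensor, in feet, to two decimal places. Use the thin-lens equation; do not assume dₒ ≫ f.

dₒ: 137 ft × 304.8 mm/ft = 41757.60 mm.
Similar triangles through the lens centre give W/dₒ = w/dᵢ; with 1/f = 1/dₒ + 1/dᵢ this gives W = w·(dₒ − f)/f.
W = 45.35 mm × (41757.6 − 260) / 260 = 45.35 × 159.6061 ≈ 7238.139 mm = 7238.139/304.8 ft = 23.7472 ft.

23.75 ft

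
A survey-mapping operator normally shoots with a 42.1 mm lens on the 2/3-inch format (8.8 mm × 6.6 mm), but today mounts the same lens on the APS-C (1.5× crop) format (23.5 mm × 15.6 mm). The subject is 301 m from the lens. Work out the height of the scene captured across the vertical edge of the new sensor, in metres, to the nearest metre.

The focal length stays 42.1 mm; the relevant sensor dimension is now h = 15.6 mm. Object distance dₒ = 301 m = 301000 mm.
Thin-lens field height W = h·(dₒ − f)/f = 15.6 × (301000 − 42.1)/42.1 ≈ 111518.842 mm = 111.519 m.

112 m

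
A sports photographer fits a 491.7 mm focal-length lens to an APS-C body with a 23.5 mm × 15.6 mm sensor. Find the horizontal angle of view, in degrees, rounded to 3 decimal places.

Angle of view α = 2·arctan(w/2f) with w = 23.5 mm and f = 491.7 mm.
w/2f = 0.02390; arctan(0.02390) ≈ 1.3689°, so α ≈ 2.7378°.

2.738°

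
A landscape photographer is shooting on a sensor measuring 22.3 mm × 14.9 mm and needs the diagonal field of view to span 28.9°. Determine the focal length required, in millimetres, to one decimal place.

52.0 mm

Sensor diagonal = √(22.3² + 14.9²) = √719.3000 ≈ 26.8198 mm.
From α = 2·arctan(d/2f) we get f = d / (2·tan(α/2)).
With d = 26.8198 mm and α/2 = 14.45°, tan(α/2) ≈ 0.25769, so f ≈ 26.8198 / 0.51537 ≈ 52.0395 mm.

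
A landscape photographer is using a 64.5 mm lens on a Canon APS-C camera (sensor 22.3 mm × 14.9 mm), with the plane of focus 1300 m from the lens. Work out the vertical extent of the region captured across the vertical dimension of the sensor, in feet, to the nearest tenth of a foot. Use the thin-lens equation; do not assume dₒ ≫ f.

985.2 ft

dₒ: 1300 m = 1.3e+06 mm.
Similar triangles through the lens centre give W/dₒ = h/dᵢ; with 1/f = 1/dₒ + 1/dᵢ this gives W = h·(dₒ − f)/f.
W = 14.9 mm × (1.3e+06 − 64.5) / 64.5 = 14.9 × 20154.0388 ≈ 300295.178 mm = 300295.178/304.8 ft = 985.22 ft.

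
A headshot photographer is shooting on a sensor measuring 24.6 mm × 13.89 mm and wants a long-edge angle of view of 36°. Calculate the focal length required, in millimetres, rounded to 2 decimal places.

37.86 mm

From α = 2·arctan(w/2f) we get f = w / (2·tan(α/2)).
With w = 24.6 mm and α/2 = 18°, tan(α/2) ≈ 0.32492, so f ≈ 24.6 / 0.64984 ≈ 37.8555 mm.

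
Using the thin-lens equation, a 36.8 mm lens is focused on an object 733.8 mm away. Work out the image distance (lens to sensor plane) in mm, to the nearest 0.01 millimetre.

1/dᵢ = 1/f − 1/dₒ = 1/36.8 − 1/733.8 = 0.0258111 mm⁻¹.
dᵢ = 1/0.0258111 ≈ 38.7430 mm.

38.74 mm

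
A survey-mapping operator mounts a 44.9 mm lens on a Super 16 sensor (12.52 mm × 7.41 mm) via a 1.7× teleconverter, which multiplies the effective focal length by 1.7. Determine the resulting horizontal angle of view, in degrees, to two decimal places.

9.38°

Effective focal length f = 44.9 × 1.7 = 76.33 mm.
α = 2·arctan(12.52 / (2 × 76.33)) = 2·arctan(0.08201) ≈ 9.3769°.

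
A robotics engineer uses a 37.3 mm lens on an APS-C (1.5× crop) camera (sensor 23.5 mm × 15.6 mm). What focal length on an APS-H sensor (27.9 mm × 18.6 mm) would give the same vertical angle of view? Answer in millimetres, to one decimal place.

Equal angle of view means equal height/f ratio, so f₂ = f₁ · (height₂/height₁) = 37.3 × 18.6/15.6.
f₂ = 37.3 × 1.19231 ≈ 44.473 mm.

44.5 mm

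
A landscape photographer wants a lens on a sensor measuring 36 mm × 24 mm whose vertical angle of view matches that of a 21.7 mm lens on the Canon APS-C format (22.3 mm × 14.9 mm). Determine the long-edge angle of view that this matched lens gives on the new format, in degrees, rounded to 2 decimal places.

Equal vertical AOV ⇒ f₂ = f₁ · 24/14.9 = 21.7 × 1.61074 ≈ 34.9530 mm.
Long-edge AOV on the new format = 2·arctan(36 / (2 × 34.9530)) = 2·arctan(0.51498) ≈ 54.4948°.

54.49°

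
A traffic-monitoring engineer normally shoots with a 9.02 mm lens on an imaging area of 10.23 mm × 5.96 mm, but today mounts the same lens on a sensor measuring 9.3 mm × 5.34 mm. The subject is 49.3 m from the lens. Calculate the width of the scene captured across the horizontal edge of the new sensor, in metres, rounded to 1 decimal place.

The focal length stays 9.02 mm; the relevant sensor dimension is now w = 9.3 mm. Object distance dₒ = 49.3 m = 49300 mm.
Thin-lens field width W = w·(dₒ − f)/f = 9.3 × (49300 − 9.02)/9.02 ≈ 50821.077 mm = 50.8211 m.

50.8 m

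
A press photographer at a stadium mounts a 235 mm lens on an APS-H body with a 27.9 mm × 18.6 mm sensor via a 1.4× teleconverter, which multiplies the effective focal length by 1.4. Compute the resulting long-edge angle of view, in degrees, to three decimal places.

Effective focal length f = 235 × 1.4 = 329 mm.
α = 2·arctan(27.9 / (2 × 329)) = 2·arctan(0.04240) ≈ 4.8559°.

4.856°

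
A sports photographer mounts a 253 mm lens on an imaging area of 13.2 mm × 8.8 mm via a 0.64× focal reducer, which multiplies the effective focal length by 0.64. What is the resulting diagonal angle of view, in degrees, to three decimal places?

5.609°

Effective focal length f = 253 × 0.64 = 161.92 mm.
Sensor diagonal = √(13.2² + 8.8²) = √251.6800 ≈ 15.8644 mm.
α = 2·arctan(15.864 / (2 × 161.92)) = 2·arctan(0.04899) ≈ 5.6092°.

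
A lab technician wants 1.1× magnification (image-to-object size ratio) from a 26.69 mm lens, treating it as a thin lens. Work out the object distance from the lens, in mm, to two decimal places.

With m = dᵢ/dₒ and 1/f = 1/dₒ + 1/dᵢ, substituting dᵢ = m·dₒ gives 1/f = (1 + 1/m)/dₒ, hence dₒ = f·(1 + 1/m).
dₒ = 26.69 × (1 + 1/1.1) = 26.69 × 1.90909 ≈ 50.954 mm.

50.95 mm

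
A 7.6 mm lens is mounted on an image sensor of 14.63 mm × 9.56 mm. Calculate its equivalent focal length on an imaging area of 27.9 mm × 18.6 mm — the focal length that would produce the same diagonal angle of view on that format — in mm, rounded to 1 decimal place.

Sensor diagonal = √(14.63² + 9.56²) = √305.4305 ≈ 17.4766 mm.
Sensor diagonal = √(27.9² + 18.6²) = √1124.3700 ≈ 33.5316 mm.
Equal angle of view means equal diagonal/f ratio, so f₂ = f₁ · (diagonal₂/diagonal₁) = 7.6 × 33.5316/17.4766.
f₂ = 7.6 × 1.91866 ≈ 14.582 mm.

14.6 mm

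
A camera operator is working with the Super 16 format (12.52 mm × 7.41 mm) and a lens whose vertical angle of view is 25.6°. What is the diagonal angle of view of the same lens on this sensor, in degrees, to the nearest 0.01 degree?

48.08°

From the vertical AOV: f = 7.41 / (2·tan(12.8°)) = 7.41 / 0.45439 ≈ 16.3076 mm.
Sensor diagonal = √(12.52² + 7.41²) = √211.6585 ≈ 14.5485 mm.
Diagonal AOV = 2·arctan(14.5485 / (2 × 16.3076)) = 2·arctan(0.44606) ≈ 48.0799°.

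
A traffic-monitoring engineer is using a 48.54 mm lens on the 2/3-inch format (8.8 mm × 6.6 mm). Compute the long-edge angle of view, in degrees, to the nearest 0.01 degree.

Angle of view α = 2·arctan(w/2f) with w = 8.8 mm and f = 48.54 mm.
w/2f = 0.09065; arctan(0.09065) ≈ 5.1795°, so α ≈ 10.3591°.

10.36°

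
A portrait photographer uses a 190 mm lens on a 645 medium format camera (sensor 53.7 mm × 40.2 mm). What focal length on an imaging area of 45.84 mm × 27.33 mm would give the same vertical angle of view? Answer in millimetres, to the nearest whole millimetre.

Equal angle of view means equal height/f ratio, so f₂ = f₁ · (height₂/height₁) = 190 × 27.33/40.2.
f₂ = 190 × 0.67985 ≈ 129.172 mm.

129 mm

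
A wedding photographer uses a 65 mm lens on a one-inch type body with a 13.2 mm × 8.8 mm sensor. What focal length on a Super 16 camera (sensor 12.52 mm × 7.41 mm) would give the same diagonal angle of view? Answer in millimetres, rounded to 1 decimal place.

Sensor diagonal = √(13.2² + 8.8²) = √251.6800 ≈ 15.8644 mm.
Sensor diagonal = √(12.52² + 7.41²) = √211.6585 ≈ 14.5485 mm.
Equal angle of view means equal diagonal/f ratio, so f₂ = f₁ · (diagonal₂/diagonal₁) = 65 × 14.5485/15.8644.
f₂ = 65 × 0.91705 ≈ 59.608 mm.

59.6 mm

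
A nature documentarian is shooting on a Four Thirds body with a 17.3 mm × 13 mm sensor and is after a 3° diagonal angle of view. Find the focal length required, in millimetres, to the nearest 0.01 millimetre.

Sensor diagonal = √(17.3² + 13²) = √468.2900 ≈ 21.6400 mm.
From α = 2·arctan(d/2f) we get f = d / (2·tan(α/2)).
With d = 21.6400 mm and α/2 = 1.5°, tan(α/2) ≈ 0.02619, so f ≈ 21.6400 / 0.05237 ≈ 413.1993 mm.

413.20 mm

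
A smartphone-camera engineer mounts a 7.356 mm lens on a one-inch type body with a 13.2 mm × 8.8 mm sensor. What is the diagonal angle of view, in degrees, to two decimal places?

Sensor diagonal = √(13.2² + 8.8²) = √251.6800 ≈ 15.8644 mm.
Angle of view α = 2·arctan(d/2f) with d = 15.8644 mm and f = 7.356 mm.
d/2f = 1.07833; arctan(1.07833) ≈ 47.1585°, so α ≈ 94.3169°.

94.32°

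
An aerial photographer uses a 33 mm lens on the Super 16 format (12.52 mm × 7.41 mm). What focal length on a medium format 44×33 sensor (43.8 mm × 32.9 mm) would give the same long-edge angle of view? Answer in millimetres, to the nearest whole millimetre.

115 mm

Equal angle of view means equal width/f ratio, so f₂ = f₁ · (width₂/width₁) = 33 × 43.8/12.52.
f₂ = 33 × 3.49840 ≈ 115.447 mm.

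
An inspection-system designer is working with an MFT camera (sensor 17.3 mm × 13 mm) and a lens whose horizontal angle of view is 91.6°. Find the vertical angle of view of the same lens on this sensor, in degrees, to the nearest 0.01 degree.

From the horizontal AOV: f = 17.3 / (2·tan(45.8°)) = 17.3 / 2.05665 ≈ 8.4118 mm.
Vertical AOV = 2·arctan(13 / (2 × 8.4118)) = 2·arctan(0.77273) ≈ 75.3885°.

75.39°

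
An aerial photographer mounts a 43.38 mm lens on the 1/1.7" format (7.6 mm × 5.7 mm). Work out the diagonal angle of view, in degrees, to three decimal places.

12.498°

Sensor diagonal = √(7.6² + 5.7²) = √90.2500 ≈ 9.5000 mm.
Angle of view α = 2·arctan(d/2f) with d = 9.5000 mm and f = 43.38 mm.
d/2f = 0.10950; arctan(0.10950) ≈ 6.2488°, so α ≈ 12.4977°.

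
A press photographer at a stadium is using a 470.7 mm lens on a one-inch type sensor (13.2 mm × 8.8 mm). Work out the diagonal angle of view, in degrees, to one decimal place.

Sensor diagonal = √(13.2² + 8.8²) = √251.6800 ≈ 15.8644 mm.
Angle of view α = 2·arctan(d/2f) with d = 15.8644 mm and f = 470.7 mm.
d/2f = 0.01685; arctan(0.01685) ≈ 0.9655°, so α ≈ 1.9309°.

1.9°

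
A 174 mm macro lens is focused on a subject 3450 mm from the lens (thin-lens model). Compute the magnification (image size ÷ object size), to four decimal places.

0.0531×

Thin lens: 1/f = 1/dₒ + 1/dᵢ → 1/dᵢ = 1/174 − 1/3450 = 0.0054573 mm⁻¹, so dᵢ ≈ 183.2418 mm.
Magnification m = dᵢ/dₒ = 183.2418/3450 ≈ 0.05311.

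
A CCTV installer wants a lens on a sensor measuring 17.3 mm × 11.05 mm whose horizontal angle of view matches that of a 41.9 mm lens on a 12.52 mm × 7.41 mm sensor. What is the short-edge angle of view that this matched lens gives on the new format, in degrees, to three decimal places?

10.902°

Equal horizontal AOV ⇒ f₂ = f₁ · 17.3/12.52 = 41.9 × 1.38179 ≈ 57.8970 mm.
Short-edge AOV on the new format = 2·arctan(11.05 / (2 × 57.8970)) = 2·arctan(0.09543) ≈ 10.9022°.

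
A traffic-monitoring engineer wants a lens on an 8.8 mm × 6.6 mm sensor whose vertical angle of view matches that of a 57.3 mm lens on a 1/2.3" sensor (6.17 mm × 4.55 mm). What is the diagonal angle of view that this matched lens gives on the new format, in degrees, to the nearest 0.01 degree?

Equal vertical AOV ⇒ f₂ = f₁ · 6.6/4.55 = 57.3 × 1.45055 ≈ 83.1165 mm.
Sensor diagonal = √(8.8² + 6.6²) = √121.0000 ≈ 11.0000 mm.
Diagonal AOV on the new format = 2·arctan(11.0000 / (2 × 83.1165)) = 2·arctan(0.06617) ≈ 7.5717°.

7.57°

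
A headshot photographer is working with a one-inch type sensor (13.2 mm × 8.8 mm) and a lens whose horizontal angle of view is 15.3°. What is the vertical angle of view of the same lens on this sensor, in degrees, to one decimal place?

10.2°

From the horizontal AOV: f = 13.2 / (2·tan(7.65°)) = 13.2 / 0.26863 ≈ 49.1376 mm.
Vertical AOV = 2·arctan(8.8 / (2 × 49.1376)) = 2·arctan(0.08954) ≈ 10.2338°.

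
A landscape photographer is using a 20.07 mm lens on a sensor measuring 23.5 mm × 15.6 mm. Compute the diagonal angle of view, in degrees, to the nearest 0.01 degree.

70.19°

Sensor diagonal = √(23.5² + 15.6²) = √795.6100 ≈ 28.2066 mm.
Angle of view α = 2·arctan(d/2f) with d = 28.2066 mm and f = 20.07 mm.
d/2f = 0.70270; arctan(0.70270) ≈ 35.0959°, so α ≈ 70.1918°.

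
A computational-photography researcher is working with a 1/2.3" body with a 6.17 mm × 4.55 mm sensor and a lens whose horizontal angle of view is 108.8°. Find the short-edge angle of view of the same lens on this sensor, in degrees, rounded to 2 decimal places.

From the horizontal AOV: f = 6.17 / (2·tan(54.4°)) = 6.17 / 2.79357 ≈ 2.2086 mm.
Short-edge AOV = 2·arctan(4.55 / (2 × 2.2086)) = 2·arctan(1.03004) ≈ 91.6958°.

91.70°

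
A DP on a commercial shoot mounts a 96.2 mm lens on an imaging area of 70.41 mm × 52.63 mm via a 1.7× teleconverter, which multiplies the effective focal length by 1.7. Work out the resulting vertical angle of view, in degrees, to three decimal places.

Effective focal length f = 96.2 × 1.7 = 163.54 mm.
α = 2·arctan(52.63 / (2 × 163.54)) = 2·arctan(0.16091) ≈ 18.2821°.

18.282°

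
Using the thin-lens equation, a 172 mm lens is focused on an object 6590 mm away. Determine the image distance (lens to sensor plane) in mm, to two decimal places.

176.61 mm

1/dᵢ = 1/f − 1/dₒ = 1/172 − 1/6590 = 0.0056622 mm⁻¹.
dᵢ = 1/0.0056622 ≈ 176.6095 mm.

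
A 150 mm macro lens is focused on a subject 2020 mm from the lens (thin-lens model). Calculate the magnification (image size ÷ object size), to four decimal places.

0.0802×

Thin lens: 1/f = 1/dₒ + 1/dᵢ → 1/dᵢ = 1/150 − 1/2020 = 0.0061716 mm⁻¹, so dᵢ ≈ 162.0321 mm.
Magnification m = dᵢ/dₒ = 162.0321/2020 ≈ 0.08021.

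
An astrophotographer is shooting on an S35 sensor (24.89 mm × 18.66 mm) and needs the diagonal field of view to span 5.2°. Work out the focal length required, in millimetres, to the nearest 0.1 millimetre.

Sensor diagonal = √(24.89² + 18.66²) = √967.7077 ≈ 31.1080 mm.
From α = 2·arctan(d/2f) we get f = d / (2·tan(α/2)).
With d = 31.1080 mm and α/2 = 2.6°, tan(α/2) ≈ 0.04541, so f ≈ 31.1080 / 0.09082 ≈ 342.5257 mm.

342.5 mm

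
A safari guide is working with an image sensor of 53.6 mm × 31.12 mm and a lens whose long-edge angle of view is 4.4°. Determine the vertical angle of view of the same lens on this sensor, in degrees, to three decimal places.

2.555°

From the long-edge AOV: f = 53.6 / (2·tan(2.2°)) = 53.6 / 0.07683 ≈ 697.6237 mm.
Vertical AOV = 2·arctan(31.12 / (2 × 697.6237)) = 2·arctan(0.02230) ≈ 2.5555°.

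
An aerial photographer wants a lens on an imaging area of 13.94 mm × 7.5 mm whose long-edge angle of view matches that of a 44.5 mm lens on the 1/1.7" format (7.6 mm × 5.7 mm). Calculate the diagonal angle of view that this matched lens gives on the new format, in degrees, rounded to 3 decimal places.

Equal long-edge AOV ⇒ f₂ = f₁ · 13.94/7.6 = 44.5 × 1.83421 ≈ 81.6224 mm.
Sensor diagonal = √(13.94² + 7.5²) = √250.5736 ≈ 15.8295 mm.
Diagonal AOV on the new format = 2·arctan(15.8295 / (2 × 81.6224)) = 2·arctan(0.09697) ≈ 11.0771°.

11.077°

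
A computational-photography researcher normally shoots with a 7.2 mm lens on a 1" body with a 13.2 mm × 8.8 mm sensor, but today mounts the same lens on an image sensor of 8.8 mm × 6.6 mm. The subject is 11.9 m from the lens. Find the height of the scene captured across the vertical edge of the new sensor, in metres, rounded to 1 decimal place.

The focal length stays 7.2 mm; the relevant sensor dimension is now h = 6.6 mm. Object distance dₒ = 11.9 m = 11900 mm.
Thin-lens field height W = h·(dₒ − f)/f = 6.6 × (11900 − 7.2)/7.2 ≈ 10901.733 mm = 10.9017 m.

10.9 m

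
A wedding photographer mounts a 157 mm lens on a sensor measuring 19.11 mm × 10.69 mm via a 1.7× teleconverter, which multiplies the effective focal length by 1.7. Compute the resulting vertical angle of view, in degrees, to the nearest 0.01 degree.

2.29°

Effective focal length f = 157 × 1.7 = 266.9 mm.
α = 2·arctan(10.69 / (2 × 266.9)) = 2·arctan(0.02003) ≈ 2.2945°.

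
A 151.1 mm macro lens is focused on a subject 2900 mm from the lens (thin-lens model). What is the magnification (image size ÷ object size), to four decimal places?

Thin lens: 1/f = 1/dₒ + 1/dᵢ → 1/dᵢ = 1/151.1 − 1/2900 = 0.0062733 mm⁻¹, so dᵢ ≈ 159.4056 mm.
Magnification m = dᵢ/dₒ = 159.4056/2900 ≈ 0.05497.

0.0550×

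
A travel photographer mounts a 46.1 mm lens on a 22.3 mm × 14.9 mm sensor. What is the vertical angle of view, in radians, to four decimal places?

Angle of view α = 2·arctan(h/2f) with h = 14.9 mm and f = 46.1 mm.
h/2f = 0.16161; arctan(0.16161) ≈ 0.1602 rad, so α ≈ 0.3204 rad.

0.3204 rad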